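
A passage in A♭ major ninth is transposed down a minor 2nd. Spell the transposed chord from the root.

G, B, D, F-sharp, A

A-flat down a minor 2nd → G. New chord: G major ninth.
- root: G
- major 3rd: B
- perfect 5th: D
- major 7th: F-sharp
- major 9th: A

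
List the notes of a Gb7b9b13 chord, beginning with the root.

G♭, B♭, D♭, F♭, A𝄫, E𝄫

Gb7b9b13: dominant seventh flat nine flat thirteen on G♭.
Root: G♭
Major 3rd (3rd): B♭
Perfect 5th (5th): D♭
Minor 7th (7th): F♭
Minor 9th (9th): A𝄫
Minor 13th (13th): E𝄫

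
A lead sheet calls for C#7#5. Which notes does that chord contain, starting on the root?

C#7#5: augmented seventh on C#.
C# — root
E# — major 3rd
G## — augmented 5th
B — minor 7th

C# – E# – G## – B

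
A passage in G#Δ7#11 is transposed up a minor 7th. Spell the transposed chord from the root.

G# up a minor 7th → F#. New chord: F# major seventh sharp eleven.
Root: F#
Major 3rd (3rd): A#
Perfect 5th (5th): C#
Major 7th (7th): E#
Augmented 11th (11th): B#

F#, A#, C#, E#, B#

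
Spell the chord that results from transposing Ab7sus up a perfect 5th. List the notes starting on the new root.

Eb, Ab, Bb, Db

Transposed root: Ab → Eb (perfect 5th up). So we spell Eb dominant seventh suspended fourth:
root → Eb
4th (perfect 4th) → Ab
5th (perfect 5th) → Bb
7th (minor 7th) → Db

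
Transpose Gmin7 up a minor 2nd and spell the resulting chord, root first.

A♭, C♭, E♭, G♭

Transposed root: G → A♭ (minor 2nd up). So we spell A♭ minor seventh:
Root: A♭
Minor 3rd (3rd): C♭
Perfect 5th (5th): E♭
Minor 7th (7th): G♭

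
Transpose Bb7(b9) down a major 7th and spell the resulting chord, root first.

Cb, Eb, Gb, Bbb, Dbb

Transposed root: Bb → Cb (major 7th down). So we spell Cb dominant seventh flat nine:
- root: Cb
- major 3rd: Eb
- perfect 5th: Gb
- minor 7th: Bbb
- minor 9th: Dbb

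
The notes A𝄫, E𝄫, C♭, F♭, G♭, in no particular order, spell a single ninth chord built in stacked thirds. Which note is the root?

F♭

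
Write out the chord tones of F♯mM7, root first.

Root F#, quality minor-major seventh:
root → F#
3rd (minor 3rd) → A
5th (perfect 5th) → C#
7th (major 7th) → E#

F#  A  C#  E#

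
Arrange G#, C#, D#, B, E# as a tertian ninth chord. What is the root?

C#

Stacking in thirds gives C# – E# – G# – B – D#, so C# is the root — C# dominant ninth.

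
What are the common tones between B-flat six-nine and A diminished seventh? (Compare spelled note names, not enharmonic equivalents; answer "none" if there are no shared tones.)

C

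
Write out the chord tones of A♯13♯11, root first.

A♯13♯11 is a dominant thirteenth sharp eleven built on A♯.
root → A♯
3rd (major 3rd) → C𝄪
5th (perfect 5th) → E♯
7th (minor 7th) → G♯
9th (major 9th) → B♯
11th (augmented 11th) → D𝄪
13th (major 13th) → F𝄪

A♯ – C𝄪 – E♯ – G♯ – B♯ – D𝄪 – F𝄪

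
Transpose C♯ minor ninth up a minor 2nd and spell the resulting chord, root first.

D, F, A, C, E

Transposed root: C-sharp → D (minor 2nd up). So we spell D minor ninth:
Root: D
Minor 3rd (3rd): F
Perfect 5th (5th): A
Minor 7th (7th): C
Major 9th (9th): E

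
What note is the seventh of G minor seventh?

F

G minor seventh is built on G; its 7th is a minor 7th above the root.
A seventh above G uses the letter F, and the minor 7th above G is F.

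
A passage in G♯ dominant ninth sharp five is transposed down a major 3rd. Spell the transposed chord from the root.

Transposed root: G# → E (major 3rd down). So we spell E dominant ninth sharp five:
- root: E
- major 3rd: G#
- augmented 5th: B#
- minor 7th: D
- major 9th: F#

E G# B# D F#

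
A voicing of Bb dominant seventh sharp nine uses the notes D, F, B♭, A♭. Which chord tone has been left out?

C♯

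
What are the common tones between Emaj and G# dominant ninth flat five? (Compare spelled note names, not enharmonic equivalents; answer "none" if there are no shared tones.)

Emaj = E, G#, B.
G# dominant ninth flat five = G#, B#, D, F#, A#.
Shared: G#.

G#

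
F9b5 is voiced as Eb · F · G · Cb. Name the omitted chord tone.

F9b5 = F, A, Cb, Eb, G. The voicing lacks the 3rd (major 3rd), A.

A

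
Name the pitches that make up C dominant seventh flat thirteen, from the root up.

C E G Bb Ab

C dominant seventh flat thirteen is a dominant seventh flat thirteen built on C.
C — root
E — major 3rd
G — perfect 5th
Bb — minor 7th
Ab — minor 13th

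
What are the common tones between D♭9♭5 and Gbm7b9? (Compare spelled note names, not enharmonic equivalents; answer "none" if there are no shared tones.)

D♭9♭5 = Db, F, Abb, Cb, Eb.
Gbm7b9 = Gb, Bbb, Db, Fb, Abb.
Shared: Db, Abb.

Db, Abb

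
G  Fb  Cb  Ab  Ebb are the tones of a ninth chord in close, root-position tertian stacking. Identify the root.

Stacking in thirds gives Fb – Ab – Cb – Ebb – G, so Fb is the root — Fb dominant seventh sharp nine.

Fb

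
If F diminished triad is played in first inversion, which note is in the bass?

A-flat

F diminished triad in root position is F–A-flat–C-flat.
First inversion places the third in the bass, which is A-flat.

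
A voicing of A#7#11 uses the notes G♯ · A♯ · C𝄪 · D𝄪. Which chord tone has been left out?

The full A#7#11 chord is A♯, C𝄪, E♯, G♯, D𝄪.
Comparing with the voicing, the perfect 5th (5th) — E♯ — is absent.

E♯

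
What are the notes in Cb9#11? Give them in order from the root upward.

Cb – Eb – Gb – Bbb – Db – F

Cb9#11 is a dominant ninth sharp eleven built on Cb.
root → Cb
3rd (major 3rd) → Eb
5th (perfect 5th) → Gb
7th (minor 7th) → Bbb
9th (major 9th) → Db
11th (augmented 11th) → F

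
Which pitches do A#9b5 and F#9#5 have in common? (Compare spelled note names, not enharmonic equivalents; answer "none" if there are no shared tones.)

A#, C##, E, G#

A#9b5: A# C## E G# B#
F#9#5: F# A# C## E G#
Common to both → A#, C##, E, G#.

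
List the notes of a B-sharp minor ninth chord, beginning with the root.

B-sharp minor ninth: minor ninth on B#.
Root: B#
Minor 3rd (3rd): D#
Perfect 5th (5th): F##
Minor 7th (7th): A#
Major 9th (9th): C##

B#, D#, F##, A#, C##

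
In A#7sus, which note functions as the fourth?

D#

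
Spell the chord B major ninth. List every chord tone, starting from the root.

B – D♯ – F♯ – A♯ – C♯

B major ninth: major ninth on B.
root → B
3rd (major 3rd) → D♯
5th (perfect 5th) → F♯
7th (major 7th) → A♯
9th (major 9th) → C♯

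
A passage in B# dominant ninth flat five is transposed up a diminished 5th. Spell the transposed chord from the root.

F-sharp A-sharp C E G-sharp

B-sharp up a diminished 5th → F-sharp. New chord: F-sharp dominant ninth flat five.
Root: F-sharp
Major 3rd (3rd): A-sharp
Diminished 5th (5th): C
Minor 7th (7th): E
Major 9th (9th): G-sharp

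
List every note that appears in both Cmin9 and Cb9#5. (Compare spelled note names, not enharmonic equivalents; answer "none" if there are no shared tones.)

Cmin9 = C, Eb, G, Bb, D.
Cb9#5 = Cb, Eb, G, Bbb, Db.
Shared: Eb, G.

Eb, G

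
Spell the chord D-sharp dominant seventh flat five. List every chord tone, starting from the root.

D-sharp  F-double-sharp  A  C-sharp

D-sharp dominant seventh flat five: dominant seventh flat five on D-sharp.
- root: D-sharp
- major 3rd: F-double-sharp
- diminished 5th: A
- minor 7th: C-sharp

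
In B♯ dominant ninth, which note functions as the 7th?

A-sharp

B♯ dominant ninth is built on B-sharp; its 7th is a minor 7th above the root.
A seventh above B uses the letter A, and the minor 7th above B-sharp is A-sharp.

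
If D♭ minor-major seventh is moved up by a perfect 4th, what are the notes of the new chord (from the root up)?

G-flat, B-double-flat, D-flat, F

A perfect 4th up from D-flat is G-flat, so the new chord is G-flat minor-major seventh.
Root: G-flat
Minor 3rd (3rd): B-double-flat
Perfect 5th (5th): D-flat
Major 7th (7th): F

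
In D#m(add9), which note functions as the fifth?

D#m(add9) is built on D#; its 5th is a perfect 5th above the root.
A fifth above D uses the letter A, and the perfect 5th above D# is A#.

A#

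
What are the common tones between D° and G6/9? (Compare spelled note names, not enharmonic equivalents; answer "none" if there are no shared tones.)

D

D°: D F Ab
G6/9: G B D E A
Common to both → D.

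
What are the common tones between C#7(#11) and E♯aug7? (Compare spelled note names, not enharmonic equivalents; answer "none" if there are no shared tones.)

E#

C#7(#11) = C#, E#, G#, B, F##.
E♯aug7 = E#, G##, B##, D#.
Shared: E#.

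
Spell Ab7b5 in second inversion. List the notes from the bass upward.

Ebb  Gb  Ab  C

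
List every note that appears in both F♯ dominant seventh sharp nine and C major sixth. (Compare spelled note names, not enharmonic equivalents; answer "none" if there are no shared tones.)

E

F♯ dominant seventh sharp nine = F-sharp, A-sharp, C-sharp, E, G-double-sharp.
C major sixth = C, E, G, A.
Shared: E.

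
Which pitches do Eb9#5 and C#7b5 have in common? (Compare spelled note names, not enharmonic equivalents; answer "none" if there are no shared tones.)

G, B

Eb9#5: E♭ G B D♭ F
C#7b5: C♯ E♯ G B
Common to both → G, B.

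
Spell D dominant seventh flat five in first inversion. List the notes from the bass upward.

In root position, D dominant seventh flat five is D–F-sharp–A-flat–C.
First inversion puts the third (F-sharp) in the bass.

F-sharp, A-flat, C, D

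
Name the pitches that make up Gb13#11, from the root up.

G♭ B♭ D♭ F♭ A♭ C E♭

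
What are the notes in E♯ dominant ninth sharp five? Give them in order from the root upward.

E♯  G𝄪  B𝄪  D♯  F𝄪

E♯ dominant ninth sharp five is a dominant ninth sharp five built on E♯.
E♯ — root
G𝄪 — major 3rd
B𝄪 — augmented 5th
D♯ — minor 7th
F𝄪 — major 9th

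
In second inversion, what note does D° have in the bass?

D° = D–F–A♭. Second inversion → fifth in the bass = A♭.

A♭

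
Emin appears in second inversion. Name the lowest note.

B

Emin = E–G–B. Second inversion → fifth in the bass = B.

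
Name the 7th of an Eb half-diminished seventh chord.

Eb half-diminished seventh is built on E-flat; its 7th is a minor 7th above the root.
A seventh above E uses the letter D, and the minor 7th above E-flat is D-flat.

D-flat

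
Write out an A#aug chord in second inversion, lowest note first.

E##  A#  C##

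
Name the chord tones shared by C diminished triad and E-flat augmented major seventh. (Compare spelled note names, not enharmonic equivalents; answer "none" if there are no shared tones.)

C diminished triad = C, E-flat, G-flat.
E-flat augmented major seventh = E-flat, G, B, D.
Shared: E-flat.

E-flat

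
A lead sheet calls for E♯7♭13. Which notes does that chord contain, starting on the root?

E#  G##  B#  D#  C#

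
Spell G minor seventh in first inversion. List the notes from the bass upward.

Bb  D  F  G

G minor seventh = G–Bb–D–F; first inversion → third (Bb) lowest.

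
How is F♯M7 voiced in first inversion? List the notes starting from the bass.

In root position, F♯M7 is F#–A#–C#–E#.
First inversion puts the third (A#) in the bass.

A# – C# – E# – F#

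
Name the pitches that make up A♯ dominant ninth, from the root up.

A-sharp C-double-sharp E-sharp G-sharp B-sharp

A♯ dominant ninth: dominant ninth on A-sharp.
root → A-sharp
3rd (major 3rd) → C-double-sharp
5th (perfect 5th) → E-sharp
7th (minor 7th) → G-sharp
9th (major 9th) → B-sharp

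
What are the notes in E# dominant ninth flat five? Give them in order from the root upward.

E# G## B D# F##

E# dominant ninth flat five is a dominant ninth flat five built on E#.
Root: E#
Major 3rd (3rd): G##
Diminished 5th (5th): B
Minor 7th (7th): D#
Major 9th (9th): F##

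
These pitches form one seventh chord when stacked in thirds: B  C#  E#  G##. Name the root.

Arranged so that each adjacent pair is a third by letter name: C# – E# – G## – B.
The bottom of that stack, C#, is the root (this is C# augmented seventh).

C#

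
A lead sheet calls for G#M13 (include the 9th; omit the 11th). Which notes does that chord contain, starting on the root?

G♯, B♯, D♯, F𝄪, A♯, E♯

G#M13 is a major thirteenth built on G♯.
root → G♯
3rd (major 3rd) → B♯
5th (perfect 5th) → D♯
7th (major 7th) → F𝄪
9th (major 9th) → A♯
13th (major 13th) → E♯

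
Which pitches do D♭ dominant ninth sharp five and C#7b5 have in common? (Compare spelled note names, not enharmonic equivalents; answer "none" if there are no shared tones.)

none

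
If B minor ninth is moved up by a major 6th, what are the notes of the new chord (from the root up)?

G-sharp – B – D-sharp – F-sharp – A-sharp

A major 6th up from B is G-sharp, so the new chord is G-sharp minor ninth.
Root: G-sharp
Minor 3rd (3rd): B
Perfect 5th (5th): D-sharp
Minor 7th (7th): F-sharp
Major 9th (9th): A-sharp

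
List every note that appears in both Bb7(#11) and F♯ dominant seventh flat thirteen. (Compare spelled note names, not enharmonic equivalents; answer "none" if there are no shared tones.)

Bb7(#11) = Bb, D, F, Ab, E.
F♯ dominant seventh flat thirteen = F#, A#, C#, E, D.
Shared: D, E.

D, E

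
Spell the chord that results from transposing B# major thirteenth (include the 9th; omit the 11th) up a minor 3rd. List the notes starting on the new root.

B# up a minor 3rd → D#. New chord: D# major thirteenth.
- root: D#
- major 3rd: F##
- perfect 5th: A#
- major 7th: C##
- major 9th: E#
- major 13th: B#

D#, F##, A#, C##, E#, B#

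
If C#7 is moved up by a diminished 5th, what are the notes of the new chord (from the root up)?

G – B – D – F

Transposed root: C♯ → G (diminished 5th up). So we spell G dominant seventh:
root → G
3rd (major 3rd) → B
5th (perfect 5th) → D
7th (minor 7th) → F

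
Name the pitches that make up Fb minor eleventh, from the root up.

Fb minor eleventh: minor eleventh on F-flat.
F-flat — root
A-double-flat — minor 3rd
C-flat — perfect 5th
E-double-flat — minor 7th
G-flat — major 9th
B-double-flat — perfect 11th

F-flat A-double-flat C-flat E-double-flat G-flat B-double-flat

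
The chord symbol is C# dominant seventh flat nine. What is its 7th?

B

Root of C# dominant seventh flat nine = C-sharp. The 7th is a minor 7th: C-sharp up a minor 7th → B.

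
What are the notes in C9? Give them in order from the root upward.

C, E, G, Bb, D

C9 is a dominant ninth built on C.
Root: C
Major 3rd (3rd): E
Perfect 5th (5th): G
Minor 7th (7th): Bb
Major 9th (9th): D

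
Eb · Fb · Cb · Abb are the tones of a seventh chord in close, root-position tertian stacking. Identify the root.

Fb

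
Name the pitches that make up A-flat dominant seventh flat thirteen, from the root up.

A-flat  C  E-flat  G-flat  F-flat

A-flat dominant seventh flat thirteen is a dominant seventh flat thirteen built on A-flat.
Root: A-flat
Major 3rd (3rd): C
Perfect 5th (5th): E-flat
Minor 7th (7th): G-flat
Minor 13th (13th): F-flat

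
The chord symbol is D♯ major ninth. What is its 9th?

E#

D♯ major ninth is built on D#; its 9th is a major 9th above the root.
A second above D uses the letter E, and the major 9th above D# is E#.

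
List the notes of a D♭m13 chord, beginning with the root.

Root Db, quality minor thirteenth:
Root: Db
Minor 3rd (3rd): Fb
Perfect 5th (5th): Ab
Minor 7th (7th): Cb
Major 9th (9th): Eb
Perfect 11th (11th): Gb
Major 13th (13th): Bb

Db, Fb, Ab, Cb, Eb, Gb, Bb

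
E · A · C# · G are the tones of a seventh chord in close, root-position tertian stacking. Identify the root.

A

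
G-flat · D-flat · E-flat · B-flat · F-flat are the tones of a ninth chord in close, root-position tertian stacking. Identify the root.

E-flat

Stacking in thirds gives E-flat – G-flat – B-flat – D-flat – F-flat, so E-flat is the root — E-flat minor seventh flat nine.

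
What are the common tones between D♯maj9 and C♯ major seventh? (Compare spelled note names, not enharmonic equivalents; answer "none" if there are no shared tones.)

E#

D♯maj9: D# F## A# C## E#
C♯ major seventh: C# E# G# B#
Common to both → E#.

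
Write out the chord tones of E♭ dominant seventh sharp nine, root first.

E♭ dominant seventh sharp nine: dominant seventh sharp nine on E-flat.
E-flat — root
G — major 3rd
B-flat — perfect 5th
D-flat — minor 7th
F-sharp — augmented 9th

E-flat G B-flat D-flat F-sharp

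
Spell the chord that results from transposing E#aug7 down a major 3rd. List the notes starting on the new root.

C# E# G## B

Transposed root: E# → C# (major 3rd down). So we spell C# augmented seventh:
- root: C#
- major 3rd: E#
- augmented 5th: G##
- minor 7th: B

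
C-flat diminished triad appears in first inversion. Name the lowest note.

Ebb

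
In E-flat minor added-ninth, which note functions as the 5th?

Root of E-flat minor added-ninth = E-flat. The 5th is a perfect 5th: E-flat up a perfect 5th → B-flat.

B-flat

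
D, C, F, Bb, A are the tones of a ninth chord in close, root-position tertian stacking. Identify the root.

Stacking in thirds gives Bb – D – F – A – C, so Bb is the root — Bb major ninth.

Bb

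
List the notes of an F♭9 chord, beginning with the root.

Fb, Ab, Cb, Ebb, Gb

F♭9 is a dominant ninth built on Fb.
Root: Fb
Major 3rd (3rd): Ab
Perfect 5th (5th): Cb
Minor 7th (7th): Ebb
Major 9th (9th): Gb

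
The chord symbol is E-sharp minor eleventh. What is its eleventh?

A♯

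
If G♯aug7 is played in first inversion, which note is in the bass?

G♯aug7 in root position is G#–B#–D##–F#.
First inversion places the third in the bass, which is B#.

B#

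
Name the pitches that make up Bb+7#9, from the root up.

Bb+7#9 is a dominant seventh sharp nine sharp five built on B♭.
- root: B♭
- major 3rd: D
- augmented 5th: F♯
- minor 7th: A♭
- augmented 9th: C♯

B♭ – D – F♯ – A♭ – C♯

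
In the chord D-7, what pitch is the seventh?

C

Root of D-7 = D. The 7th is a minor 7th: D up a minor 7th → C.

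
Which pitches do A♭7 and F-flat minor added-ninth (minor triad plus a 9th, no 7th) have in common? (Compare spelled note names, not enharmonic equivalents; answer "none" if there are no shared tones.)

Gb

A♭7 = Ab, C, Eb, Gb.
F-flat minor added-ninth = Fb, Abb, Cb, Gb.
Shared: Gb.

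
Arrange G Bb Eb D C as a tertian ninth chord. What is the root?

Arranged so that each adjacent pair is a third by letter name: C – Eb – G – Bb – D.
The bottom of that stack, C, is the root (this is C minor ninth).

C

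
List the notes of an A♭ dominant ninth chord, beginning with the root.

A♭ dominant ninth: dominant ninth on Ab.
root → Ab
3rd (major 3rd) → C
5th (perfect 5th) → Eb
7th (minor 7th) → Gb
9th (major 9th) → Bb

Ab, C, Eb, Gb, Bb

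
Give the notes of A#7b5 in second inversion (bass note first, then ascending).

E – G♯ – A♯ – C𝄪

In root position, A#7b5 is A♯–C𝄪–E–G♯.
Second inversion puts the fifth (E) in the bass.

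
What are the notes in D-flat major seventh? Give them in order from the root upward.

Db, F, Ab, C

Root Db, quality major seventh:
root → Db
3rd (major 3rd) → F
5th (perfect 5th) → Ab
7th (major 7th) → C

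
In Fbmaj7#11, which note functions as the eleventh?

B♭

Fbmaj7#11 is built on F♭; its 11th is an augmented 11th above the root.
A fourth above F uses the letter B, and the augmented 11th above F♭ is B♭.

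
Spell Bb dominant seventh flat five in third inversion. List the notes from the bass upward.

Ab, Bb, D, Fb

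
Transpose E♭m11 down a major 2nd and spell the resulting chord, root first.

A major 2nd down from Eb is Db, so the new chord is Db minor eleventh.
- root: Db
- minor 3rd: Fb
- perfect 5th: Ab
- minor 7th: Cb
- major 9th: Eb
- perfect 11th: Gb

Db Fb Ab Cb Eb Gb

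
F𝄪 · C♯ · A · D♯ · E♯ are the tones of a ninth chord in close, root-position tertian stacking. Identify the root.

Stacking in thirds gives D♯ – F𝄪 – A – C♯ – E♯, so D♯ is the root — D♯ dominant ninth flat five.

D♯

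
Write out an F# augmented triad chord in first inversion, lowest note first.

A-sharp C-double-sharp F-sharp

In root position, F# augmented triad is F-sharp–A-sharp–C-double-sharp.
First inversion puts the third (A-sharp) in the bass.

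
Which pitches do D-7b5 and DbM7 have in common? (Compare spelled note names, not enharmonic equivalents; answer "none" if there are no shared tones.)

D-7b5 = D, F, A♭, C.
DbM7 = D♭, F, A♭, C.
Shared: F, A♭, C.

F  A♭  C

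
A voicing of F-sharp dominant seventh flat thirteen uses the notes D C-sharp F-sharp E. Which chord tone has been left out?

A-sharp

F-sharp dominant seventh flat thirteen = F-sharp, A-sharp, C-sharp, E, D. The voicing lacks the 3rd (major 3rd), A-sharp.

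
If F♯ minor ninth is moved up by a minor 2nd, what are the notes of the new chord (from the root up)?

G, B♭, D, F, A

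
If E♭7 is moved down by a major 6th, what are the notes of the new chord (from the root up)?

Transposed root: E♭ → G♭ (major 6th down). So we spell G♭ dominant seventh:
G♭ — root
B♭ — major 3rd
D♭ — perfect 5th
F♭ — minor 7th

G♭ – B♭ – D♭ – F♭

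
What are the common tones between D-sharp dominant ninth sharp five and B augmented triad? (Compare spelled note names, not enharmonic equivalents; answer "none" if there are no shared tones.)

D-sharp dominant ninth sharp five = D#, F##, A##, C#, E#.
B augmented triad = B, D#, F##.
Shared: D#, F##.

D# – F##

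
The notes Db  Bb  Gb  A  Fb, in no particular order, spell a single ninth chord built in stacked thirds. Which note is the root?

Arranged so that each adjacent pair is a third by letter name: Gb – Bb – Db – Fb – A.
The bottom of that stack, Gb, is the root (this is Gb dominant seventh sharp nine).

Gb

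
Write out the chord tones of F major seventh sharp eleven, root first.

F, A, C, E, B

Root F, quality major seventh sharp eleven:
F — root
A — major 3rd
C — perfect 5th
E — major 7th
B — augmented 11th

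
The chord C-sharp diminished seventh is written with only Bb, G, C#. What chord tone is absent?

The full C-sharp diminished seventh chord is C#, E, G, Bb.
Comparing with the voicing, the minor 3rd (3rd) — E — is absent.

E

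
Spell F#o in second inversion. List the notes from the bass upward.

F#o = F♯–A–C; second inversion → fifth (C) lowest.

C, F♯, A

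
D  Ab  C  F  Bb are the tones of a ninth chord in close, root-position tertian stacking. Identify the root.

Bb

Stacking in thirds gives Bb – D – F – Ab – C, so Bb is the root — Bb dominant ninth.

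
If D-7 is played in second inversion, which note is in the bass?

A

D-7 = D–F–A–C. Second inversion → fifth in the bass = A.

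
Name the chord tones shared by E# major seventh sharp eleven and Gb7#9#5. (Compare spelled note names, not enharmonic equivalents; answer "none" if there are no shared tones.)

none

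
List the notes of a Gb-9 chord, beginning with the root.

Gb-9 is a minor ninth built on Gb.
root → Gb
3rd (minor 3rd) → Bbb
5th (perfect 5th) → Db
7th (minor 7th) → Fb
9th (major 9th) → Ab

Gb – Bbb – Db – Fb – Ab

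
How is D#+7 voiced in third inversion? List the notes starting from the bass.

C♯ – D♯ – F𝄪 – A𝄪

D#+7 = D♯–F𝄪–A𝄪–C♯; third inversion → seventh (C♯) lowest.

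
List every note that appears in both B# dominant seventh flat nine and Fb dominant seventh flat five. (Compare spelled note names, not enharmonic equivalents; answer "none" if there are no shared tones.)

B# dominant seventh flat nine: B# D## F## A# C#
Fb dominant seventh flat five: Fb Ab Cbb Ebb
Common to both → none.

none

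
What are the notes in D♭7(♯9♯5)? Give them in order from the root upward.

Db F A Cb E

D♭7(♯9♯5): dominant seventh sharp nine sharp five on Db.
root → Db
3rd (major 3rd) → F
5th (augmented 5th) → A
7th (minor 7th) → Cb
9th (augmented 9th) → E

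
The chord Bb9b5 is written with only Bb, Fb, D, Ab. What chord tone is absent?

C

Bb9b5 = Bb, D, Fb, Ab, C. The voicing lacks the 9th (major 9th), C.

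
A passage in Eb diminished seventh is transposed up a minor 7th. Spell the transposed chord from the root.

E-flat up a minor 7th → D-flat. New chord: D-flat diminished seventh.
root → D-flat
3rd (minor 3rd) → F-flat
5th (diminished 5th) → A-double-flat
7th (diminished 7th) → C-double-flat

D-flat  F-flat  A-double-flat  C-double-flat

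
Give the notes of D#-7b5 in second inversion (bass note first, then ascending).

A C# D# F#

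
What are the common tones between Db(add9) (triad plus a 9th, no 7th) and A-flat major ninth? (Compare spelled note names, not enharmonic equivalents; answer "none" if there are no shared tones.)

Ab, Eb

Db(add9): Db F Ab Eb
A-flat major ninth: Ab C Eb G Bb
Common to both → Ab, Eb.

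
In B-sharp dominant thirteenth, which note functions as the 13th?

B-sharp dominant thirteenth is built on B♯; its 13th is a major 13th above the root.
A sixth above B uses the letter G, and the major 13th above B♯ is G𝄪.

G𝄪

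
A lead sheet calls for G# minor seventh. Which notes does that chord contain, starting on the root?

G♯ B D♯ F♯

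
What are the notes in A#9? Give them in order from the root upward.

A# – C## – E# – G# – B#

Root A#, quality dominant ninth:
- root: A#
- major 3rd: C##
- perfect 5th: E#
- minor 7th: G#
- major 9th: B#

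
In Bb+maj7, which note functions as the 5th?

F♯

Root of Bb+maj7 = B♭. The 5th is an augmented 5th: B♭ up an augmented 5th → F♯.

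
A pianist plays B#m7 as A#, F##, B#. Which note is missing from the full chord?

B#m7 = B#, D#, F##, A#. The voicing lacks the 3rd (minor 3rd), D#.

D#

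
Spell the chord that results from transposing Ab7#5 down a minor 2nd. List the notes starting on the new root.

A minor 2nd down from Ab is G, so the new chord is G augmented seventh.
- root: G
- major 3rd: B
- augmented 5th: D#
- minor 7th: F

G B D# F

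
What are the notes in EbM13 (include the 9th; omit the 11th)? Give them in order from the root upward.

EbM13 is a major thirteenth built on Eb.
root → Eb
3rd (major 3rd) → G
5th (perfect 5th) → Bb
7th (major 7th) → D
9th (major 9th) → F
13th (major 13th) → C

Eb, G, Bb, D, F, C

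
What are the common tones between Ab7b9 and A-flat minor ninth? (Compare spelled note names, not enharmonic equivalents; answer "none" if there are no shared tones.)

Ab, Eb, Gb

Ab7b9 = Ab, C, Eb, Gb, Bbb.
A-flat minor ninth = Ab, Cb, Eb, Gb, Bb.
Shared: Ab, Eb, Gb.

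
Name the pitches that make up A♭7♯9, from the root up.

A♭ – C – E♭ – G♭ – B

A♭7♯9: dominant seventh sharp nine on A♭.
root → A♭
3rd (major 3rd) → C
5th (perfect 5th) → E♭
7th (minor 7th) → G♭
9th (augmented 9th) → B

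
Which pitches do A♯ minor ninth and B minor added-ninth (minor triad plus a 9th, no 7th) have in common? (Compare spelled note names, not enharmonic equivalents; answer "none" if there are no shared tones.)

C-sharp

A♯ minor ninth = A-sharp, C-sharp, E-sharp, G-sharp, B-sharp.
B minor added-ninth = B, D, F-sharp, C-sharp.
Shared: C-sharp.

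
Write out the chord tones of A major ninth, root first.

A C-sharp E G-sharp B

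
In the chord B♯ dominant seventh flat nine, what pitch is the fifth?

B♯ dominant seventh flat nine is built on B#; its 5th is a perfect 5th above the root.
A fifth above B uses the letter F, and the perfect 5th above B# is F##.

F##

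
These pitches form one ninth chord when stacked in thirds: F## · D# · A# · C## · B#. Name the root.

Stacking in thirds gives B# – D# – F## – A# – C##, so B# is the root — B# minor ninth.

B#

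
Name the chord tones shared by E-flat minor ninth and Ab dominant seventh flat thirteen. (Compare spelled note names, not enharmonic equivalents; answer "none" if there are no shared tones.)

E-flat, G-flat

E-flat minor ninth = E-flat, G-flat, B-flat, D-flat, F.
Ab dominant seventh flat thirteen = A-flat, C, E-flat, G-flat, F-flat.
Shared: E-flat, G-flat.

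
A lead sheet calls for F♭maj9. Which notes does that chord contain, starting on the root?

F♭maj9 is a major ninth built on F♭.
- root: F♭
- major 3rd: A♭
- perfect 5th: C♭
- major 7th: E♭
- major 9th: G♭

F♭, A♭, C♭, E♭, G♭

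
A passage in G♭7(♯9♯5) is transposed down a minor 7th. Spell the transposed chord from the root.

Ab C E Gb B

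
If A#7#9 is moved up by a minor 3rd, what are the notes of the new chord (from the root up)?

A# up a minor 3rd → C#. New chord: C# dominant seventh sharp nine.
C# — root
E# — major 3rd
G# — perfect 5th
B — minor 7th
D## — augmented 9th

C# – E# – G# – B – D##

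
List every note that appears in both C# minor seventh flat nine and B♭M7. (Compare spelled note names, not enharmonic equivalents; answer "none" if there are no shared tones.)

D

C# minor seventh flat nine = C♯, E, G♯, B, D.
B♭M7 = B♭, D, F, A.
Shared: D.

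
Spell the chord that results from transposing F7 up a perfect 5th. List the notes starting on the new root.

C E G Bb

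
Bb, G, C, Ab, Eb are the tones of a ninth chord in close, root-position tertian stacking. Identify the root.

Ab

Arranged so that each adjacent pair is a third by letter name: Ab – C – Eb – G – Bb.
The bottom of that stack, Ab, is the root (this is Ab major ninth).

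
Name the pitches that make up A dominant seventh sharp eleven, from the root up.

Root A, quality dominant seventh sharp eleven:
Root: A
Major 3rd (3rd): C♯
Perfect 5th (5th): E
Minor 7th (7th): G
Augmented 11th (11th): D♯

A, C♯, E, G, D♯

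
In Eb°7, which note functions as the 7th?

Root of Eb°7 = Eb. The 7th is a diminished 7th: Eb up a diminished 7th → Dbb.

Dbb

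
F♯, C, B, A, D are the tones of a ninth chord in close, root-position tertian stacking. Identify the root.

Arranged so that each adjacent pair is a third by letter name: B – D – F♯ – A – C.
The bottom of that stack, B, is the root (this is B minor seventh flat nine).

B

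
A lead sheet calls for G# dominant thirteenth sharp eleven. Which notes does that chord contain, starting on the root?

G# – B# – D# – F# – A# – C## – E#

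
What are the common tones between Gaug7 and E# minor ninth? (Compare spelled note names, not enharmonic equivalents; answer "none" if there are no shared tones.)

D#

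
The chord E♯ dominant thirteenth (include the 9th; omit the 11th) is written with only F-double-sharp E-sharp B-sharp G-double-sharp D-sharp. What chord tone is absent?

C-double-sharp

The full E♯ dominant thirteenth chord is E-sharp, G-double-sharp, B-sharp, D-sharp, F-double-sharp, C-double-sharp.
Comparing with the voicing, the major 13th (13th) — C-double-sharp — is absent.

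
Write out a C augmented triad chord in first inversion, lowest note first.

In root position, C augmented triad is C–E–G-sharp.
First inversion puts the third (E) in the bass.

E G-sharp C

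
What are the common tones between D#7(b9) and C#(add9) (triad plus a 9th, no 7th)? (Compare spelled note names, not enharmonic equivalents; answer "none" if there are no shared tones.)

D#, C#

D#7(b9) = D#, F##, A#, C#, E.
C#(add9) = C#, E#, G#, D#.
Shared: D#, C#.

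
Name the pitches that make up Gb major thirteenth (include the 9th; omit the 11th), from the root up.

Gb major thirteenth: major thirteenth on G-flat.
- root: G-flat
- major 3rd: B-flat
- perfect 5th: D-flat
- major 7th: F
- major 9th: A-flat
- major 13th: E-flat

G-flat, B-flat, D-flat, F, A-flat, E-flat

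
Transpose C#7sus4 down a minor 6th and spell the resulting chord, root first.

A minor 6th down from C# is E#, so the new chord is E# dominant seventh suspended fourth.
Root: E#
Perfect 4th (4th): A#
Perfect 5th (5th): B#
Minor 7th (7th): D#

E#, A#, B#, D#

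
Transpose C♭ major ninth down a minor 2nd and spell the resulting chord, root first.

Bb D F A C

Transposed root: Cb → Bb (minor 2nd down). So we spell Bb major ninth:
Bb — root
D — major 3rd
F — perfect 5th
A — major 7th
C — major 9th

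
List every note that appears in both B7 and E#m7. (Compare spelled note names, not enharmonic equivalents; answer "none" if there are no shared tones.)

B7: B D# F# A
E#m7: E# G# B# D#
Common to both → D#.

D#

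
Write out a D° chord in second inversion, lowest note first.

D° = D–F–Ab; second inversion → fifth (Ab) lowest.

Ab  D  F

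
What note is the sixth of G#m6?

E#

Root of G#m6 = G#. The 6th is a major 6th: G# up a major 6th → E#.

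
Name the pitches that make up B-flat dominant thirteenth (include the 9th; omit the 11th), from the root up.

B-flat dominant thirteenth: dominant thirteenth on Bb.
Root: Bb
Major 3rd (3rd): D
Perfect 5th (5th): F
Minor 7th (7th): Ab
Major 9th (9th): C
Major 13th (13th): G

Bb  D  F  Ab  C  G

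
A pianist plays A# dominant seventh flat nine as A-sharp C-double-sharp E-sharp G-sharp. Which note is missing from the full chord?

The full A# dominant seventh flat nine chord is A-sharp, C-double-sharp, E-sharp, G-sharp, B.
Comparing with the voicing, the minor 9th (9th) — B — is absent.

B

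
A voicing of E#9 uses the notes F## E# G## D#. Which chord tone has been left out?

B#

The full E#9 chord is E#, G##, B#, D#, F##.
Comparing with the voicing, the perfect 5th (5th) — B# — is absent.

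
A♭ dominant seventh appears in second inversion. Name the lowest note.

A♭ dominant seventh = A-flat–C–E-flat–G-flat. Second inversion → fifth in the bass = E-flat.

E-flat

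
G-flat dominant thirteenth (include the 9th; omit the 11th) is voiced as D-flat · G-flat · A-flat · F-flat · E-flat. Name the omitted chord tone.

B-flat

G-flat dominant thirteenth = G-flat, B-flat, D-flat, F-flat, A-flat, E-flat. The voicing lacks the 3rd (major 3rd), B-flat.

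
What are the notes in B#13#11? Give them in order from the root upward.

B#13#11: dominant thirteenth sharp eleven on B#.
- root: B#
- major 3rd: D##
- perfect 5th: F##
- minor 7th: A#
- major 9th: C##
- augmented 11th: E##
- major 13th: G##

B#, D##, F##, A#, C##, E##, G##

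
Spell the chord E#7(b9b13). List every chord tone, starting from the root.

E♯ G𝄪 B♯ D♯ F♯ C♯

E#7(b9b13): dominant seventh flat nine flat thirteen on E♯.
E♯ — root
G𝄪 — major 3rd
B♯ — perfect 5th
D♯ — minor 7th
F♯ — minor 9th
C♯ — minor 13th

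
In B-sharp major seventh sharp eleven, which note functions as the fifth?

F-double-sharp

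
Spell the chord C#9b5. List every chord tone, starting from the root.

C#9b5 is a dominant ninth flat five built on C#.
- root: C#
- major 3rd: E#
- diminished 5th: G
- minor 7th: B
- major 9th: D#

C#, E#, G, B, D#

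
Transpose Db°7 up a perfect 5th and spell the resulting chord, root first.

Db up a perfect 5th → Ab. New chord: Ab diminished seventh.
Ab — root
Cb — minor 3rd
Ebb — diminished 5th
Gbb — diminished 7th

Ab Cb Ebb Gbb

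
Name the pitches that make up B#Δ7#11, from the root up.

B# D## F## A## E##

B#Δ7#11: major seventh sharp eleven on B#.
root → B#
3rd (major 3rd) → D##
5th (perfect 5th) → F##
7th (major 7th) → A##
11th (augmented 11th) → E##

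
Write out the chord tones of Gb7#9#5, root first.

Gb – Bb – D – Fb – A

Root Gb, quality dominant seventh sharp nine sharp five:
Root: Gb
Major 3rd (3rd): Bb
Augmented 5th (5th): D
Minor 7th (7th): Fb
Augmented 9th (9th): A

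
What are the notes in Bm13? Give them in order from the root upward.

Bm13 is a minor thirteenth built on B.
Root: B
Minor 3rd (3rd): D
Perfect 5th (5th): F♯
Minor 7th (7th): A
Major 9th (9th): C♯
Perfect 11th (11th): E
Major 13th (13th): G♯

B, D, F♯, A, C♯, E, G♯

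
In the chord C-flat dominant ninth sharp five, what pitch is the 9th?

D-flat

Root of C-flat dominant ninth sharp five = C-flat. The 9th is a major 9th: C-flat up a major 9th → D-flat.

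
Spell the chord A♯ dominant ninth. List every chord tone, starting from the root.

A# C## E# G# B#

Root A#, quality dominant ninth:
Root: A#
Major 3rd (3rd): C##
Perfect 5th (5th): E#
Minor 7th (7th): G#
Major 9th (9th): B#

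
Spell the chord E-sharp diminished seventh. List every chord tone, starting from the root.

E# – G# – B – D

Root E#, quality diminished seventh:
Root: E#
Minor 3rd (3rd): G#
Diminished 5th (5th): B
Diminished 7th (7th): D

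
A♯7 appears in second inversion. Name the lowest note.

A♯7 in root position is A#–C##–E#–G#.
Second inversion places the fifth in the bass, which is E#.

E#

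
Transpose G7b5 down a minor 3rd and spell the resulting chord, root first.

E, G#, Bb, D

G down a minor 3rd → E. New chord: E dominant seventh flat five.
Root: E
Major 3rd (3rd): G#
Diminished 5th (5th): Bb
Minor 7th (7th): D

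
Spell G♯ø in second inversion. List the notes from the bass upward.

In root position, G♯ø is G#–B–D–F#.
Second inversion puts the fifth (D) in the bass.

D F# G# B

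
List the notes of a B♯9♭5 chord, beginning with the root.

B♯ D𝄪 F♯ A♯ C𝄪

B♯9♭5 is a dominant ninth flat five built on B♯.
Root: B♯
Major 3rd (3rd): D𝄪
Diminished 5th (5th): F♯
Minor 7th (7th): A♯
Major 9th (9th): C𝄪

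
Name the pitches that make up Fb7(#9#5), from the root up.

Fb – Ab – C – Ebb – G

Fb7(#9#5) is a dominant seventh sharp nine sharp five built on Fb.
- root: Fb
- major 3rd: Ab
- augmented 5th: C
- minor 7th: Ebb
- augmented 9th: G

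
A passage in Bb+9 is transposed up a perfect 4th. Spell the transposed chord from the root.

Eb G B Db F

Bb up a perfect 4th → Eb. New chord: Eb dominant ninth sharp five.
root → Eb
3rd (major 3rd) → G
5th (augmented 5th) → B
7th (minor 7th) → Db
9th (major 9th) → F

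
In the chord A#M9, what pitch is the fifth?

E♯

Root of A#M9 = A♯. The 5th is a perfect 5th: A♯ up a perfect 5th → E♯.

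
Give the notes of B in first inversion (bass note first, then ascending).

B = B–D#–F#; first inversion → third (D#) lowest.

D# – F# – B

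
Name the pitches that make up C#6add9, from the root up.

C#6add9: six-nine on C#.
root → C#
3rd (major 3rd) → E#
5th (perfect 5th) → G#
6th (major 6th) → A#
9th (major 9th) → D#

C#, E#, G#, A#, D#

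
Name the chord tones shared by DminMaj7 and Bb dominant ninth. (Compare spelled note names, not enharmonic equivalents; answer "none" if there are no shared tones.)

D  F

DminMaj7 = D, F, A, C♯.
Bb dominant ninth = B♭, D, F, A♭, C.
Shared: D, F.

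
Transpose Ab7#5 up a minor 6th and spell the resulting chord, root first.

Fb – Ab – C – Ebb

Ab up a minor 6th → Fb. New chord: Fb augmented seventh.
Root: Fb
Major 3rd (3rd): Ab
Augmented 5th (5th): C
Minor 7th (7th): Ebb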